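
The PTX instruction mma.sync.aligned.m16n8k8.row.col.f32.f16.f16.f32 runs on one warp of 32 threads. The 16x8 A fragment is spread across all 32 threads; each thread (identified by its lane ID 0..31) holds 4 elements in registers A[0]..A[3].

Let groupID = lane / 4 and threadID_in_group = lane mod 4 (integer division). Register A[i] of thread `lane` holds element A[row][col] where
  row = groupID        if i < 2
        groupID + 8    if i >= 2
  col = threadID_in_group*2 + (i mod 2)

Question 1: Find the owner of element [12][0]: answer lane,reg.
16,2

r: 12->gid=4,r8=1  c: 0->tid=0,i&1=0
L=4*4+0=16  i=1*2+0=2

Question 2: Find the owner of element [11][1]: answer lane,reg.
12,3

r=11⇒gr=3,Rb=1  c=1⇒th=0,odd=1
L=3*4+0=12  i=1*2+1=3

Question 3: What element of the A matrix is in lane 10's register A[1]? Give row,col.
L=10->gid=10>>2=2, tid=10&3=2
[1]->row 2+0=2  col 2·2+1=5

2,5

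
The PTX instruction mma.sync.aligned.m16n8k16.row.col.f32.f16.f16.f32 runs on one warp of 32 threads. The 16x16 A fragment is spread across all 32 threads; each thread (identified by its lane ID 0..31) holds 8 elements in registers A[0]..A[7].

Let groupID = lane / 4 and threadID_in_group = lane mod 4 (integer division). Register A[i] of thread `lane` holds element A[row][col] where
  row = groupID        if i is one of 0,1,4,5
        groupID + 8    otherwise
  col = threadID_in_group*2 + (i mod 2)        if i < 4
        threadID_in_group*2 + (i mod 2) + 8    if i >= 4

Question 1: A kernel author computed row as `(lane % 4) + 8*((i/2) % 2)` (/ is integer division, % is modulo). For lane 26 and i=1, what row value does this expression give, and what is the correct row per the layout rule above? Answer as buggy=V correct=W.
`(lane % 4) + 8*((i/2) % 2)`[26,1]→2
L=26→G=26>>2=6, T=26&3=2
[1]→row 6+0=6  col 2·2+1+0=5
row: 2 vs 6

buggy=2 correct=6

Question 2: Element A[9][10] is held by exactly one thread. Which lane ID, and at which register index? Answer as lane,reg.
5,6

r:9=>grp=1,rB=1  c:10=>cB=1,tig=1,lo=0
L=1*4+1=5  i=1*4+1*2+0=6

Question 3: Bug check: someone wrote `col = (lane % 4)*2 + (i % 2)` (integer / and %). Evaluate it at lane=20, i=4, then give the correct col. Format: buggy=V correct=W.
`(lane % 4)*2 + (i % 2)`[20,4]->0
L=20->gid=20>>2=5, tid=20&3=0
[4]->row 5+0=5  col 0·2+0+8=8
col: 0 vs 8

buggy=0 correct=8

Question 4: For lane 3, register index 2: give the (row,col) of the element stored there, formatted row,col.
L=3⇒gr=3>>2=0, th=3&3=3
[2]⇒row 0+8=8  col 3·2+0+0=6

8,6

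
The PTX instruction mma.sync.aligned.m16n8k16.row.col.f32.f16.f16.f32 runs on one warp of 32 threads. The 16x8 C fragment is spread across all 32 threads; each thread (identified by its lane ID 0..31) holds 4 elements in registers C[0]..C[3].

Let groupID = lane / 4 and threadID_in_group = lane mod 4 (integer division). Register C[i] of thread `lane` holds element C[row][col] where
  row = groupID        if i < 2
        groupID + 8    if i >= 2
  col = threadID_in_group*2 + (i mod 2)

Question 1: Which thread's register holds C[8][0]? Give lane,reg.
r=8→G=0,rhi=1  c=0→T=0,p=0
L=0*4+0=0  i=1*2+0=2

0,2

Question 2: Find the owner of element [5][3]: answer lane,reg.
r:5=>grp=5,rB=0  c:3=>tig=1,lo=1
L=5*4+1=21  i=0*2+1=1

21,1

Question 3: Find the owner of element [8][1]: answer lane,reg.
0,3

r:8=>grp=0,rB=1  c:1=>tig=0,lo=1
L=0*4+0=0  i=1*2+1=3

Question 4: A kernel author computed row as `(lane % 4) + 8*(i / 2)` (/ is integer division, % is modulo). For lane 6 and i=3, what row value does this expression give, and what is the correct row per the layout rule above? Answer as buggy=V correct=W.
`(lane % 4) + 8*(i / 2)`[6,3]⇒10
6: gr=1,th=2
[3] (1+8,2*2+1) = (9,5)
row: 10 vs 9

buggy=10 correct=9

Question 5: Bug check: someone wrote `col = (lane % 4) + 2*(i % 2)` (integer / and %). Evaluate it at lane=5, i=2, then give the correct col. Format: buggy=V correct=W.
`(lane % 4) + 2*(i % 2)`[5,2]->1
lane 5: g=1 (5/4), t=1 (5%4)
i=2: r=1+8=9, c=1*2+0=2
col: 1 vs 2

buggy=1 correct=2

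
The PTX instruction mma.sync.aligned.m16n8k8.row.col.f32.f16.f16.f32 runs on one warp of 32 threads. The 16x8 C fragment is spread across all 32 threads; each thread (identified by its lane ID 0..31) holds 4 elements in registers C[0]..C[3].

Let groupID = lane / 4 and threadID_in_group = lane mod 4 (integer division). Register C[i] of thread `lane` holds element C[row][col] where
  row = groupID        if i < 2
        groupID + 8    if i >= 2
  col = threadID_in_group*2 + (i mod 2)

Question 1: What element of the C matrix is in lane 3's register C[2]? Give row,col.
lane 3→3/4=0, 3 mod 4=3
i=2  r:0+8→8  c:2·3+0→6

8,6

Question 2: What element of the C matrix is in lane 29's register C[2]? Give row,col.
lane 29: g=7 (29/4), t=1 (29%4)
i=2: r=7+8=15, c=1*2+0=2

15,2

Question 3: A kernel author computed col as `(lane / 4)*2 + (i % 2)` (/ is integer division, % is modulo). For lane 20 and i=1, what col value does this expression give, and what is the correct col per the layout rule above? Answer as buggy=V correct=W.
buggy=11 correct=1

`(lane / 4)*2 + (i % 2)`[20,1]->11
20: g=5,t=0
[1] (5+0,0*2+1) = (5,1)
col: 11 vs 1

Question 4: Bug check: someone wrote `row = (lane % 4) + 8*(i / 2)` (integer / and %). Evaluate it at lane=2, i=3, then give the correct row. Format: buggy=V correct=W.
buggy=10 correct=8

`(lane % 4) + 8*(i / 2)`[2,3]=>10
lane 2: grp=0 (2/4), tig=2 (2%4)
i=3: r=0+8=8, c=2*2+1=5
row: 10 vs 8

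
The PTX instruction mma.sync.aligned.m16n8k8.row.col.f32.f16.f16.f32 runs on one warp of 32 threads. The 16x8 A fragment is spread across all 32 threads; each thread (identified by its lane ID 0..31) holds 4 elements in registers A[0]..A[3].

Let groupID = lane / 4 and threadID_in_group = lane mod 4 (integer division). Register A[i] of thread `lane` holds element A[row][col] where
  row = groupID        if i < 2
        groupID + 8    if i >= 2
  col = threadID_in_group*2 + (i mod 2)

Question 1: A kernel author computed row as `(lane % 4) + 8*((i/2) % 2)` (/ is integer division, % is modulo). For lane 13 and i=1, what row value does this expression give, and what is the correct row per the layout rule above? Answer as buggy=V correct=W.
buggy=1 correct=3

`(lane % 4) + 8*((i/2) % 2)`[13,1]→1
13: G=3,T=1
[1] (3+0,1*2+1) = (3,3)
row: 1 vs 3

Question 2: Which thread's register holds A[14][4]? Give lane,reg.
r: 14->gid=6,r8=1  c: 4->tid=2,i&1=0
L=6*4+2=26  i=1*2+0=2

26,2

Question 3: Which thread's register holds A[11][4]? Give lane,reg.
14,2

r: 11->gid=3,r8=1  c: 4->tid=2,i&1=0
L=3*4+2=14  i=1*2+0=2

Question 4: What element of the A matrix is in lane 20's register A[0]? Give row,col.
5,0

lane 20: g=5 (20/4), t=0 (20%4)
i=0: r=5+0=5, c=0*2+0=0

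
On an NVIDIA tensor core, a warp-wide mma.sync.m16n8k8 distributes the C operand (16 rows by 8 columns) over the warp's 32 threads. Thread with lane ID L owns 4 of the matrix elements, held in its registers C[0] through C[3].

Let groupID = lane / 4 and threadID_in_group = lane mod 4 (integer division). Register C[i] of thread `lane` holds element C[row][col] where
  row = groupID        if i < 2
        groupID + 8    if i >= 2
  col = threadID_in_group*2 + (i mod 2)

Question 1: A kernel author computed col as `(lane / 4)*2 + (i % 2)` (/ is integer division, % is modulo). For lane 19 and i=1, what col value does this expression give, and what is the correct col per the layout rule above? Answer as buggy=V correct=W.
`(lane / 4)*2 + (i % 2)`[19,1]=>9
19: grp=4,tig=3
[1] (4+0,3*2+1) = (4,7)
col: 9 vs 7

buggy=9 correct=7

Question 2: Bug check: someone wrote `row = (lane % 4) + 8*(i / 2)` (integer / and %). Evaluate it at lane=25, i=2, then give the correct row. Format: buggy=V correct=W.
buggy=9 correct=14

`(lane % 4) + 8*(i / 2)`[25,2]->9
L=25->gid=25>>2=6, tid=25&3=1
[2]->row 6+8=14  col 1·2+0=2
row: 9 vs 14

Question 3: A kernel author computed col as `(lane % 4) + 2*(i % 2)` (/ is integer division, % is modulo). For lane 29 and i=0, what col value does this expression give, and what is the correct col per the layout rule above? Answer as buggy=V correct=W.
`(lane % 4) + 2*(i % 2)`[29,0]⇒1
lane 29: gr=7 (29/4), th=1 (29%4)
i=0: r=7+0=7, c=1*2+0=2
col: 1 vs 2

buggy=1 correct=2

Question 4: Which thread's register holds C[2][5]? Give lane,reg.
r=2->g=2,rb=0  c=5->t=2,b0=1
L=2*4+2=10  i=0*2+1=1

10,1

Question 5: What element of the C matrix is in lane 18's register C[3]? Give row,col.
18: g=4,t=2
[3] (4+8,2*2+1) = (12,5)

12,5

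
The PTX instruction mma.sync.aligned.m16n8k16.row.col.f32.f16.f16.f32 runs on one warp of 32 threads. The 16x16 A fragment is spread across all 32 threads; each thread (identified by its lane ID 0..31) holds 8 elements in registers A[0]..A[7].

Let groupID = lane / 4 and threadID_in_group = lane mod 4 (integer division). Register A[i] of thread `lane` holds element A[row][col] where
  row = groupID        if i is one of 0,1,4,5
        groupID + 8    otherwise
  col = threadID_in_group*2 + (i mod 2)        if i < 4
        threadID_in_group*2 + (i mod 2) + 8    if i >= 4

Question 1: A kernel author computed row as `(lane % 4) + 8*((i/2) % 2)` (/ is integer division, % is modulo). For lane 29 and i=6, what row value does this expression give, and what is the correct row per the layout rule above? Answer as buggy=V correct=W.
buggy=9 correct=15

`(lane % 4) + 8*((i/2) % 2)`[29,6]->9
29: gid=7,tid=1
[6] (7+8,1*2+0+8) = (15,10)
row: 9 vs 15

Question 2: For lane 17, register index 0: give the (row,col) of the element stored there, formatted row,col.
4,2

L=17→G=17>>2=4, T=17&3=1
[0]→row 4+0=4  col 1·2+0+0=2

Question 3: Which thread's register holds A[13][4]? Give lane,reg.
r:13=>grp=5,rB=1  c:4=>cB=0,tig=2,lo=0
L=5*4+2=22  i=0*4+1*2+0=2

22,2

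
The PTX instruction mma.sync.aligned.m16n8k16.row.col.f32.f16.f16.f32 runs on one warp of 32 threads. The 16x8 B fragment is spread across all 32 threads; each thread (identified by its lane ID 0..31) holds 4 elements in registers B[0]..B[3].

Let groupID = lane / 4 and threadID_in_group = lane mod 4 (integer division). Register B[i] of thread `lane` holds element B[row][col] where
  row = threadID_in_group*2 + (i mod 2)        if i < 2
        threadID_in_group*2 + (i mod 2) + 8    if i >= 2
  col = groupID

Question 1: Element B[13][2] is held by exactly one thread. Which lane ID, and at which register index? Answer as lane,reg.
10,3

c:2=>grp=2  r:13=>rB=1,tig=2,lo=1
L=2*4+2=10  i=1*2+1=3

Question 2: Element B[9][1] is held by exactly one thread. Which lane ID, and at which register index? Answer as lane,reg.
4,3

c=1⇒gr=1  r=9⇒Rb=1,th=0,odd=1
L=1*4+0=4  i=1*2+1=3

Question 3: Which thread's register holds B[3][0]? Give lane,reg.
1,1

c=0⇒gr=0  r=3⇒Rb=0,th=1,odd=1
L=0*4+1=1  i=0*2+1=1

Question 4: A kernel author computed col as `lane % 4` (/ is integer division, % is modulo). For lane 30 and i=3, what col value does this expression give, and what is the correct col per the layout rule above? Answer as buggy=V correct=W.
buggy=2 correct=7

`lane % 4`[30,3]⇒2
lane 30: gr=7 (30/4), th=2 (30%4)
i=3: r=2*2+1+8=13, c=gr=7
col: 2 vs 7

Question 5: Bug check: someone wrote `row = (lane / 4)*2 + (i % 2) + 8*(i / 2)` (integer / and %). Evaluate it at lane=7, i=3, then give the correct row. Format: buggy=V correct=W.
buggy=11 correct=15

`(lane / 4)*2 + (i % 2) + 8*(i / 2)`[7,3]→11
L=7→G=7>>2=1, T=7&3=3
[3]→row 3·2+1+8=15  col G=1
row: 11 vs 15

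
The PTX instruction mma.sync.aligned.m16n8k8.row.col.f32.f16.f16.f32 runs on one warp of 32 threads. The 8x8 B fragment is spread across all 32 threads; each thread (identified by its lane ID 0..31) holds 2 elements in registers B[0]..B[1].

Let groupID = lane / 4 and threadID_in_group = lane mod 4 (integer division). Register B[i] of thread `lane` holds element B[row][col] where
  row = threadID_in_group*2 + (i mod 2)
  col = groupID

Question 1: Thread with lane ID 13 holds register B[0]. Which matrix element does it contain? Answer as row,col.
13: G=3,T=1
[0] (1*2+0,3) = (2,3)

2,3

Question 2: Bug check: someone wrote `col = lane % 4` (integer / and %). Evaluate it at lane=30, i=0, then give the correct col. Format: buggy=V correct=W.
`lane % 4`[30,0]->2
lane 30->30/4=7, 30 mod 4=2
i=0  r:2·2+0->4  c:7
col: 2 vs 7

buggy=2 correct=7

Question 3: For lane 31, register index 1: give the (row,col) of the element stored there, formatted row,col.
7,7

L=31=>grp=31>>2=7, tig=31&3=3
[1]=>row 3·2+1=7  col grp=7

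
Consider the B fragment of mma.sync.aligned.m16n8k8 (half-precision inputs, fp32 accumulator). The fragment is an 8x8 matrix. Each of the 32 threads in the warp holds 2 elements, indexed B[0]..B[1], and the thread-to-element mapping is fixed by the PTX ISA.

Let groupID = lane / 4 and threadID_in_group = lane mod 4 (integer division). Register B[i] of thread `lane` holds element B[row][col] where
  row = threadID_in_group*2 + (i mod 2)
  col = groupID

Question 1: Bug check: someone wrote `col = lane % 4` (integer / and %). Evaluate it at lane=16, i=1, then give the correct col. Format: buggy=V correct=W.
buggy=0 correct=4

`lane % 4`[16,1]->0
lane 16->16/4=4, 16 mod 4=0
i=1  r:2·0+1->1  c:4
col: 0 vs 4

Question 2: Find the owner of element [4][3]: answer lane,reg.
14,0

c=3->g=3  r=4->t=2,b0=0
L=3*4+2=14  i=0=0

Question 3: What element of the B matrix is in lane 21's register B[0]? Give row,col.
2,5

L=21->g=21>>2=5, t=21&3=1
[0]->row 1·2+0=2  col g=5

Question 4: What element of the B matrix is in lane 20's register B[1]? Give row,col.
lane 20: grp=5 (20/4), tig=0 (20%4)
i=1: r=0*2+1=1, c=grp=5

1,5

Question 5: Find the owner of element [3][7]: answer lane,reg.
29,1

c=7→G=7  r=3→T=1,p=1
L=7*4+1=29  i=1=1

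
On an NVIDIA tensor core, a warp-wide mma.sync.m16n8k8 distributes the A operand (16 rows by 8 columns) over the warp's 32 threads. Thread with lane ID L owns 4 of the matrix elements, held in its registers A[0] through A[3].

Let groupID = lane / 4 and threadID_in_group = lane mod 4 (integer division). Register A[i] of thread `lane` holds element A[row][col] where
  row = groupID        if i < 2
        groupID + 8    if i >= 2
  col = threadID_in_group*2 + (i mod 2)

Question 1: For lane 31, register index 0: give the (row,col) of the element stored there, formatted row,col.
L=31→G=31>>2=7, T=31&3=3
[0]→row 7+0=7  col 3·2+0=6

7,6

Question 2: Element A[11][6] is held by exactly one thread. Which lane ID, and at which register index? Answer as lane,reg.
r=11→G=3,rhi=1  c=6→T=3,p=0
L=3*4+3=15  i=1*2+0=2

15,2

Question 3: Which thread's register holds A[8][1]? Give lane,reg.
r:8=>grp=0,rB=1  c:1=>tig=0,lo=1
L=0*4+0=0  i=1*2+1=3

0,3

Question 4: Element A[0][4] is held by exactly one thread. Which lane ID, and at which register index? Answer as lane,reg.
r=0⇒gr=0,Rb=0  c=4⇒th=2,odd=0
L=0*4+2=2  i=0*2+0=0

2,0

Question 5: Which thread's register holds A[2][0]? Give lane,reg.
r:2=>grp=2,rB=0  c:0=>tig=0,lo=0
L=2*4+0=8  i=0*2+0=0

8,0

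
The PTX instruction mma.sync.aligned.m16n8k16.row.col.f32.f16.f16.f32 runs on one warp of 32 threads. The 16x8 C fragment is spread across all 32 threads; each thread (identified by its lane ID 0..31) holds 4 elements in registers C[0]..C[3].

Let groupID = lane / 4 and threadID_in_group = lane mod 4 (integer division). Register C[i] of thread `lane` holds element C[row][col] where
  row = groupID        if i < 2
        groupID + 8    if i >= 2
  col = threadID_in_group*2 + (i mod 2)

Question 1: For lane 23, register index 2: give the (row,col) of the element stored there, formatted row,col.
L=23->g=23>>2=5, t=23&3=3
[2]->row 5+8=13  col 3·2+0=6

13,6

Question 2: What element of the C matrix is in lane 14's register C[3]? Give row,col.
11,5

lane 14: g=3 (14/4), t=2 (14%4)
i=3: r=3+8=11, c=2*2+1=5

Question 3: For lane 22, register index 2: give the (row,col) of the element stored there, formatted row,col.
13,4

22: gr=5,th=2
[2] (5+8,2*2+0) = (13,4)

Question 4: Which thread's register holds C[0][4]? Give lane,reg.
r:0=>grp=0,rB=0  c:4=>tig=2,lo=0
L=0*4+2=2  i=0*2+0=0

2,0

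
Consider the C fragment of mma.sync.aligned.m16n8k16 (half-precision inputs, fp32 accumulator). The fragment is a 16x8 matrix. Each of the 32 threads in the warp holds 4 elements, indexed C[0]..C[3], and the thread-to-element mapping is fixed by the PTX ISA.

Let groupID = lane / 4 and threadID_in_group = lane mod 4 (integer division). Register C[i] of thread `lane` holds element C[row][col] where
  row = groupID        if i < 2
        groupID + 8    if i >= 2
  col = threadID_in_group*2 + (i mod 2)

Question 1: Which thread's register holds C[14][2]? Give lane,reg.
25,2

r=14→G=6,rhi=1  c=2→T=1,p=0
L=6*4+1=25  i=1*2+0=2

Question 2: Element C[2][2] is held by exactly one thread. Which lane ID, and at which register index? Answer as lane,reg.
r=2->g=2,rb=0  c=2->t=1,b0=0
L=2*4+1=9  i=0*2+0=0

9,0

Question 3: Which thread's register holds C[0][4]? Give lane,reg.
r=0->g=0,rb=0  c=4->t=2,b0=0
L=0*4+2=2  i=0*2+0=0

2,0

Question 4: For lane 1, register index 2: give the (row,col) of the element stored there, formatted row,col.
lane 1: gid=0 (1/4), tid=1 (1%4)
i=2: r=0+8=8, c=1*2+0=2

8,2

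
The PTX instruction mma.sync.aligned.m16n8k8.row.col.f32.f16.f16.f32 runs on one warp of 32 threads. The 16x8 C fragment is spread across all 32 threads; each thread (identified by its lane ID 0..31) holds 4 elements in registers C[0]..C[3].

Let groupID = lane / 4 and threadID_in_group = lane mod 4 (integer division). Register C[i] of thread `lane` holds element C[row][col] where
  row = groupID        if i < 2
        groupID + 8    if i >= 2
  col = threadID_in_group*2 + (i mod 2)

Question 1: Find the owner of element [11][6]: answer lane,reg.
15,2

r: 11->gid=3,r8=1  c: 6->tid=3,i&1=0
L=3*4+3=15  i=1*2+0=2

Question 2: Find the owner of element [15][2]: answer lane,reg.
r: 15->gid=7,r8=1  c: 2->tid=1,i&1=0
L=7*4+1=29  i=1*2+0=2

29,2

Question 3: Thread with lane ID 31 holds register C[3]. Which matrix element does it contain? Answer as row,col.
31: grp=7,tig=3
[3] (7+8,3*2+1) = (15,7)

15,7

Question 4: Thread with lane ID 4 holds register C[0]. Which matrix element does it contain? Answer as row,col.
1,0

L=4=>grp=4>>2=1, tig=4&3=0
[0]=>row 1+0=1  col 0·2+0=0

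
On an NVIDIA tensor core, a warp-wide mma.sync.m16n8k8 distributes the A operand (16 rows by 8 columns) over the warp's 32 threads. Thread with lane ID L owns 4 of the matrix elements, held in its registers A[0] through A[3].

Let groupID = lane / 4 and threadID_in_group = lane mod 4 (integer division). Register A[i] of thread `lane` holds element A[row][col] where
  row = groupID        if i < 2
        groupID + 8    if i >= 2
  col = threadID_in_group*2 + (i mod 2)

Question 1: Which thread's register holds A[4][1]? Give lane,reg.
r=4->g=4,rb=0  c=1->t=0,b0=1
L=4*4+0=16  i=0*2+1=1

16,1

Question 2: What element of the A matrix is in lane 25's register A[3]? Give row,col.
lane 25: gid=6 (25/4), tid=1 (25%4)
i=3: r=6+8=14, c=1*2+1=3

14,3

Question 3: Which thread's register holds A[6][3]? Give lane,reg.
r=6⇒gr=6,Rb=0  c=3⇒th=1,odd=1
L=6*4+1=25  i=0*2+1=1

25,1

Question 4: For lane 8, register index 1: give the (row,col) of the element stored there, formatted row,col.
2,1

L=8=>grp=8>>2=2, tig=8&3=0
[1]=>row 2+0=2  col 0·2+1=1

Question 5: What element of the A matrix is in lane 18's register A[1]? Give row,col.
4,5

18: G=4,T=2
[1] (4+0,2*2+1) = (4,5)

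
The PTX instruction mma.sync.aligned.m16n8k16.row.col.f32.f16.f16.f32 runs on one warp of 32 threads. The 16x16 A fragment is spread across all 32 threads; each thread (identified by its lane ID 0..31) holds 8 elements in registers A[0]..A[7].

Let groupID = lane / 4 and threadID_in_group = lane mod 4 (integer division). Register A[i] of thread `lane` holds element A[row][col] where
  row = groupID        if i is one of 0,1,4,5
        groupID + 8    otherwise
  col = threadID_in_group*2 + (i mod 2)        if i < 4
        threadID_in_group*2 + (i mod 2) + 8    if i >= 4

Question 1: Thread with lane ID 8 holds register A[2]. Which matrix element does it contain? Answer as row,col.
10,0

lane 8: g=2 (8/4), t=0 (8%4)
i=2: r=2+8=10, c=0*2+0+0=0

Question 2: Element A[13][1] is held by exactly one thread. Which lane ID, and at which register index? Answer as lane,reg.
20,3

r: 13->gid=5,r8=1  c: 1->c8=0,tid=0,i&1=1
L=5*4+0=20  i=0*4+1*2+1=3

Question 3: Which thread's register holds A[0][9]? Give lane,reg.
0,5

r: 0->gid=0,r8=0  c: 9->c8=1,tid=0,i&1=1
L=0*4+0=0  i=1*4+0*2+1=5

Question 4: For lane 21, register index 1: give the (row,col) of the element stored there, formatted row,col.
lane 21⇒21/4=5, 21 mod 4=1
i=1  r:5+0⇒5  c:2·1+1+0⇒3

5,3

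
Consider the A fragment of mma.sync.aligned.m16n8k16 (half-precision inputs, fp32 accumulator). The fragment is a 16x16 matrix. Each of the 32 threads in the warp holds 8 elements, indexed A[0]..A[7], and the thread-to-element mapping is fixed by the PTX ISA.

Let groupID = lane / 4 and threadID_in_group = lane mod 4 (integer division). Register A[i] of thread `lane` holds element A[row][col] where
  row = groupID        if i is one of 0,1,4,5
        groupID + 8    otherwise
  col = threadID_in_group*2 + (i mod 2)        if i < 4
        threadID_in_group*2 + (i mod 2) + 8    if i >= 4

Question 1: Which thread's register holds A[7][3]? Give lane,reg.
r=7→G=7,rhi=0  c=3→chi=0,T=1,p=1
L=7*4+1=29  i=0*4+0*2+1=1

29,1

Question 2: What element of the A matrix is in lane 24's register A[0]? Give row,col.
6,0

lane 24: G=6 (24/4), T=0 (24%4)
i=0: r=6+0=6, c=0*2+0+0=0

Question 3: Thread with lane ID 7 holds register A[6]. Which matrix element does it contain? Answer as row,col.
lane 7: G=1 (7/4), T=3 (7%4)
i=6: r=1+8=9, c=3*2+0+8=14

9,14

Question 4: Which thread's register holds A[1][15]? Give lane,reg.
7,5

r=1→G=1,rhi=0  c=15→chi=1,T=3,p=1
L=1*4+3=7  i=1*4+0*2+1=5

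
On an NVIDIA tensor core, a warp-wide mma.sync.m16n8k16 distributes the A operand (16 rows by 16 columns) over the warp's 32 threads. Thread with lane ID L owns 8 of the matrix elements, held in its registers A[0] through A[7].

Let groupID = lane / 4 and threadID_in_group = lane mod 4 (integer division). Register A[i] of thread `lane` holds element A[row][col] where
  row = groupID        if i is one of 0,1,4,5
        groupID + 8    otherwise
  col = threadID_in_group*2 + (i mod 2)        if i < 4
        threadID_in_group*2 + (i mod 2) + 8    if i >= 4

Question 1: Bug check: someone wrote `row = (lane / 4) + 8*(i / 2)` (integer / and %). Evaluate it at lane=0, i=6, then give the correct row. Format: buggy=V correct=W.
`(lane / 4) + 8*(i / 2)`[0,6]⇒24
lane 0: gr=0 (0/4), th=0 (0%4)
i=6: r=0+8=8, c=0*2+0+8=8
row: 24 vs 8

buggy=24 correct=8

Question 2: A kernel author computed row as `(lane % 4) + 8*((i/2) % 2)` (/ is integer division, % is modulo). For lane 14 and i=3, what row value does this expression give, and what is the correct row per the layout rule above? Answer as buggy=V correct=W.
buggy=10 correct=11

`(lane % 4) + 8*((i/2) % 2)`[14,3]→10
lane 14→14/4=3, 14 mod 4=2
i=3  r:3+8→11  c:2·2+1+0→5
row: 10 vs 11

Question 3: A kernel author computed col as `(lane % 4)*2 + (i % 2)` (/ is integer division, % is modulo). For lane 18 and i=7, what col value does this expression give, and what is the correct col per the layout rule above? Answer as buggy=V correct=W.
`(lane % 4)*2 + (i % 2)`[18,7]->5
L=18->g=18>>2=4, t=18&3=2
[7]->row 4+8=12  col 2·2+1+8=13
col: 5 vs 13

buggy=5 correct=13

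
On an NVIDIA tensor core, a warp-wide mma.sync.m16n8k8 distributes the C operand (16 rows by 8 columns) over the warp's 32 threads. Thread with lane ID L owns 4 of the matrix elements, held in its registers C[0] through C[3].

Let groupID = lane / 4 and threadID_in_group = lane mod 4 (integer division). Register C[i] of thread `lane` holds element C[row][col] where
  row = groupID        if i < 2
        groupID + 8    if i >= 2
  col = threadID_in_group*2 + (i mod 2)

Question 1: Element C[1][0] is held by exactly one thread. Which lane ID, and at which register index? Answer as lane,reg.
r=1⇒gr=1,Rb=0  c=0⇒th=0,odd=0
L=1*4+0=4  i=0*2+0=0

4,0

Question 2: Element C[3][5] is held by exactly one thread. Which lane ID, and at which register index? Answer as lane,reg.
r=3⇒gr=3,Rb=0  c=5⇒th=2,odd=1
L=3*4+2=14  i=0*2+1=1

14,1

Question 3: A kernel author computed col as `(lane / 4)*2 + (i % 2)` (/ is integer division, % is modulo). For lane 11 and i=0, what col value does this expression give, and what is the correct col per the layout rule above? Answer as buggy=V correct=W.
`(lane / 4)*2 + (i % 2)`[11,0]->4
lane 11->11/4=2, 11 mod 4=3
i=0  r:2+0->2  c:2·3+0->6
col: 4 vs 6

buggy=4 correct=6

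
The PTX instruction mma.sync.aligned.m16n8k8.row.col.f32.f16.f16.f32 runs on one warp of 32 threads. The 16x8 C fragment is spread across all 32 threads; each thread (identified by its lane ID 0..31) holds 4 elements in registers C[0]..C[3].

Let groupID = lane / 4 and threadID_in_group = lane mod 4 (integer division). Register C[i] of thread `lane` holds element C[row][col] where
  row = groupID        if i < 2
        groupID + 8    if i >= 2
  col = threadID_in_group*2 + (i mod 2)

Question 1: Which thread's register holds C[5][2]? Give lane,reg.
21,0

r:5=>grp=5,rB=0  c:2=>tig=1,lo=0
L=5*4+1=21  i=0*2+0=0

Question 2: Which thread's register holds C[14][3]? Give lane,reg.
r=14⇒gr=6,Rb=1  c=3⇒th=1,odd=1
L=6*4+1=25  i=1*2+1=3

25,3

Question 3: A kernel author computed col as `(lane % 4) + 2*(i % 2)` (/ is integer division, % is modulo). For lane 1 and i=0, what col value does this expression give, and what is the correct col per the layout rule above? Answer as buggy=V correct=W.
`(lane % 4) + 2*(i % 2)`[1,0]→1
L=1→G=1>>2=0, T=1&3=1
[0]→row 0+0=0  col 1·2+0=2
col: 1 vs 2

buggy=1 correct=2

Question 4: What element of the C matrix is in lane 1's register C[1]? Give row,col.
0,3

lane 1=>1/4=0, 1 mod 4=1
i=1  r:0+0=>0  c:2·1+1=>3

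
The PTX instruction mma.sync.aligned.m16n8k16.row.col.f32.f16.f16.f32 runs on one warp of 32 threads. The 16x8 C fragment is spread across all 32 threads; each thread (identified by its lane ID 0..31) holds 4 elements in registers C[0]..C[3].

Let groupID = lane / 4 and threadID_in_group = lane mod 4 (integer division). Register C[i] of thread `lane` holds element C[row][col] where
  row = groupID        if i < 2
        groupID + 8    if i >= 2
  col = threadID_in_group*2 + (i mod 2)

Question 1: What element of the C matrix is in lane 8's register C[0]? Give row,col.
2,0

lane 8⇒8/4=2, 8 mod 4=0
i=0  r:2+0⇒2  c:2·0+0⇒0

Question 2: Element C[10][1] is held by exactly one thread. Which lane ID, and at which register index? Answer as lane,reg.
8,3

r:10=>grp=2,rB=1  c:1=>tig=0,lo=1
L=2*4+0=8  i=1*2+1=3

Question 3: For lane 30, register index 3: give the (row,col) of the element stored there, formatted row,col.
15,5

30: gr=7,th=2
[3] (7+8,2*2+1) = (15,5)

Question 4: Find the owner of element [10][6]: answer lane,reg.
11,2

r:10=>grp=2,rB=1  c:6=>tig=3,lo=0
L=2*4+3=11  i=1*2+0=2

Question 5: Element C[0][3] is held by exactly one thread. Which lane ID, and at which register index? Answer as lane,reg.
r=0->g=0,rb=0  c=3->t=1,b0=1
L=0*4+1=1  i=0*2+1=1

1,1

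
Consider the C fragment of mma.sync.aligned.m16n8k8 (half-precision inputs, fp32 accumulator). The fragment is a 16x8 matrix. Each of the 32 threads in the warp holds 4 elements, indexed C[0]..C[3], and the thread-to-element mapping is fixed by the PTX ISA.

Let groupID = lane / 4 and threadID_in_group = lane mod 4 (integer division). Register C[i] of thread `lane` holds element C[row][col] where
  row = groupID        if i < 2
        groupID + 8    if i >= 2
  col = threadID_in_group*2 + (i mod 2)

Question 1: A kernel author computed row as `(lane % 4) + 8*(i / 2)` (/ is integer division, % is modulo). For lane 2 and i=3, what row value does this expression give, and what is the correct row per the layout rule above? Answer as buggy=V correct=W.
`(lane % 4) + 8*(i / 2)`[2,3]⇒10
lane 2: gr=0 (2/4), th=2 (2%4)
i=3: r=0+8=8, c=2*2+1=5
row: 10 vs 8

buggy=10 correct=8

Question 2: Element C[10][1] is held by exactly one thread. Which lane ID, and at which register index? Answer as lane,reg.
r:10=>grp=2,rB=1  c:1=>tig=0,lo=1
L=2*4+0=8  i=1*2+1=3

8,3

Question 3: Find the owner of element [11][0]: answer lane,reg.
12,2

r: 11->gid=3,r8=1  c: 0->tid=0,i&1=0
L=3*4+0=12  i=1*2+0=2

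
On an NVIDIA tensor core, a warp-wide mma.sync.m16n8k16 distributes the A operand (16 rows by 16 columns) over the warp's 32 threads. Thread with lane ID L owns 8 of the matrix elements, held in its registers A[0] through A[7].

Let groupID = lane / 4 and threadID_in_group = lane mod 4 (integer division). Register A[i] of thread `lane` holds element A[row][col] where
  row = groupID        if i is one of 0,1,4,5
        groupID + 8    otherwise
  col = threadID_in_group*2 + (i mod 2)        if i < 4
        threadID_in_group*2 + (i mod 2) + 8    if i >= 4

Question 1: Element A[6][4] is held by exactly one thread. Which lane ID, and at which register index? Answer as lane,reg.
26,0

r=6->g=6,rb=0  c=4->cb=0,t=2,b0=0
L=6*4+2=26  i=0*4+0*2+0=0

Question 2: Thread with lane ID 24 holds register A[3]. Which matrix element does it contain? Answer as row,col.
lane 24->24/4=6, 24 mod 4=0
i=3  r:6+8->14  c:2·0+1+0->1

14,1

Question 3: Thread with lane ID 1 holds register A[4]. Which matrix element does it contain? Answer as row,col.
0,10

lane 1: gr=0 (1/4), th=1 (1%4)
i=4: r=0+0=0, c=1*2+0+8=10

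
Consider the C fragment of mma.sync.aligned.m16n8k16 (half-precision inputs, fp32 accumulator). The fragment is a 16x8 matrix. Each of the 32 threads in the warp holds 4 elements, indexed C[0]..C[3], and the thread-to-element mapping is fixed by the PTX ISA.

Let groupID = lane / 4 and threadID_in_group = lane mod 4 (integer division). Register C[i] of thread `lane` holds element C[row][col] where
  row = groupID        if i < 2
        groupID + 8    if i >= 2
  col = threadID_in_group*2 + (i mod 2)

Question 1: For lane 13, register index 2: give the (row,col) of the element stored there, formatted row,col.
11,2

L=13→G=13>>2=3, T=13&3=1
[2]→row 3+8=11  col 1·2+0=2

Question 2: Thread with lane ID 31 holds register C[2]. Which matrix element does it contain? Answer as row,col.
31: g=7,t=3
[2] (7+8,3*2+0) = (15,6)

15,6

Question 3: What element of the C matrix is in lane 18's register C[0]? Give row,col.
4,4

L=18=>grp=18>>2=4, tig=18&3=2
[0]=>row 4+0=4  col 2·2+0=4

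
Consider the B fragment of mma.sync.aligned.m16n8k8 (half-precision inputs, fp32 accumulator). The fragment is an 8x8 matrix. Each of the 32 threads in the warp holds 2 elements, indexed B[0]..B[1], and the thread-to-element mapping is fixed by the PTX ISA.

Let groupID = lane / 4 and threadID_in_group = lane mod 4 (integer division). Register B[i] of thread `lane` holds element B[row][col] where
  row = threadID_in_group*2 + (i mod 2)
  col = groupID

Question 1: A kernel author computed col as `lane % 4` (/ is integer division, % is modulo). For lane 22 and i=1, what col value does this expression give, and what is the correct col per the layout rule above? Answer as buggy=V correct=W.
`lane % 4`[22,1]⇒2
L=22⇒gr=22>>2=5, th=22&3=2
[1]⇒row 2·2+1=5  col gr=5
col: 2 vs 5

buggy=2 correct=5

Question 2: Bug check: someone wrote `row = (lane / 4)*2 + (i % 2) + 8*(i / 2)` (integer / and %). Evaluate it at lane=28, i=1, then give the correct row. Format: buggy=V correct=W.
`(lane / 4)*2 + (i % 2) + 8*(i / 2)`[28,1]=>15
lane 28: grp=7 (28/4), tig=0 (28%4)
i=1: r=0*2+1=1, c=grp=7
row: 15 vs 1

buggy=15 correct=1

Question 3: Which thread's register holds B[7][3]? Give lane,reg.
15,1

c=3->g=3  r=7->t=3,b0=1
L=3*4+3=15  i=1=1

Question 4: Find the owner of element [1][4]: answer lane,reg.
c=4->g=4  r=1->t=0,b0=1
L=4*4+0=16  i=1=1

16,1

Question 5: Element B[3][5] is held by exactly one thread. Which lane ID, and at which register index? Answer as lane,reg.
21,1

c:5=>grp=5  r:3=>tig=1,lo=1
L=5*4+1=21  i=1=1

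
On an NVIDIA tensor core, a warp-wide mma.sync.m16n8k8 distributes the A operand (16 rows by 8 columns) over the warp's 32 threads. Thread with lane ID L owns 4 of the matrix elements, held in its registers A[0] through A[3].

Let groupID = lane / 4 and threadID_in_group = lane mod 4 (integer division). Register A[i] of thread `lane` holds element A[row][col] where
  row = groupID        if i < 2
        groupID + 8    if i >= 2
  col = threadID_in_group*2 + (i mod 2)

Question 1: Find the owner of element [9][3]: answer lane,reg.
r: 9->gid=1,r8=1  c: 3->tid=1,i&1=1
L=1*4+1=5  i=1*2+1=3

5,3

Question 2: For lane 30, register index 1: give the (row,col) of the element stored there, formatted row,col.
L=30->gid=30>>2=7, tid=30&3=2
[1]->row 7+0=7  col 2·2+1=5

7,5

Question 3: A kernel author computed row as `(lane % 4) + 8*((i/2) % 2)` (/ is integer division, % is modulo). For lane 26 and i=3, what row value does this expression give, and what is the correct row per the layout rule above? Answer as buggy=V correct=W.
buggy=10 correct=14

`(lane % 4) + 8*((i/2) % 2)`[26,3]→10
26: G=6,T=2
[3] (6+8,2*2+1) = (14,5)
row: 10 vs 14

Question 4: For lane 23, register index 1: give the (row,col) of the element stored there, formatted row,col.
5,7

L=23->gid=23>>2=5, tid=23&3=3
[1]->row 5+0=5  col 3·2+1=7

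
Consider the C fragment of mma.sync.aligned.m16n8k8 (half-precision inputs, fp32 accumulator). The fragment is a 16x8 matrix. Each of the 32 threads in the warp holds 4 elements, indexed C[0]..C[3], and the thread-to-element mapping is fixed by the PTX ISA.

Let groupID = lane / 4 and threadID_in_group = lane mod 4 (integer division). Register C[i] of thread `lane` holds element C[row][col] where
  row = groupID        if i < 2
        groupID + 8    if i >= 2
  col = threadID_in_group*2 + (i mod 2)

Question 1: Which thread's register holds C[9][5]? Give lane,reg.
6,3

r:9=>grp=1,rB=1  c:5=>tig=2,lo=1
L=1*4+2=6  i=1*2+1=3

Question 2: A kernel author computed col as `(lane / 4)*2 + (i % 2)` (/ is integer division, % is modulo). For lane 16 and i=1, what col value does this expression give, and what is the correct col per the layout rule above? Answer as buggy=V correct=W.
buggy=9 correct=1

`(lane / 4)*2 + (i % 2)`[16,1]=>9
lane 16=>16/4=4, 16 mod 4=0
i=1  r:4+0=>4  c:2·0+1=>1
col: 9 vs 1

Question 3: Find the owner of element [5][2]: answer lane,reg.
21,0

r=5->g=5,rb=0  c=2->t=1,b0=0
L=5*4+1=21  i=0*2+0=0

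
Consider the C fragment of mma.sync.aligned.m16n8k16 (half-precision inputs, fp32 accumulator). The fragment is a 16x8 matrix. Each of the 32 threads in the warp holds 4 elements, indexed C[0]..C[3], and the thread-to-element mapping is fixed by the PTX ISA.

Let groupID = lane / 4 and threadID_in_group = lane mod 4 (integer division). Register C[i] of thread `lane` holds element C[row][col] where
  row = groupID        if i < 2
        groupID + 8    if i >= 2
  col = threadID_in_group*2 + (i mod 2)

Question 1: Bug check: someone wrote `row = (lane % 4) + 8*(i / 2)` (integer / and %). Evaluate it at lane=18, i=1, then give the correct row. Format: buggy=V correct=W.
`(lane % 4) + 8*(i / 2)`[18,1]→2
lane 18→18/4=4, 18 mod 4=2
i=1  r:4+0→4  c:2·2+1→5
row: 2 vs 4

buggy=2 correct=4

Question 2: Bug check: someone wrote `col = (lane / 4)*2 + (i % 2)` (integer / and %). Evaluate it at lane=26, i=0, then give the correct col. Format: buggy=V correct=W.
`(lane / 4)*2 + (i % 2)`[26,0]->12
lane 26->26/4=6, 26 mod 4=2
i=0  r:6+0->6  c:2·2+0->4
col: 12 vs 4

buggy=12 correct=4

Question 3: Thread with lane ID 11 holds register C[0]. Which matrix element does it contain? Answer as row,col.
2,6

lane 11=>11/4=2, 11 mod 4=3
i=0  r:2+0=>2  c:2·3+0=>6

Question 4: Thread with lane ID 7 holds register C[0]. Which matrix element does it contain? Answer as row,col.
7: g=1,t=3
[0] (1+0,3*2+0) = (1,6)

1,6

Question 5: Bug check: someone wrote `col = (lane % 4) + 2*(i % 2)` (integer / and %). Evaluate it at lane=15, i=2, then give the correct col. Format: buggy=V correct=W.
`(lane % 4) + 2*(i % 2)`[15,2]->3
lane 15: gid=3 (15/4), tid=3 (15%4)
i=2: r=3+8=11, c=3*2+0=6
col: 3 vs 6

buggy=3 correct=6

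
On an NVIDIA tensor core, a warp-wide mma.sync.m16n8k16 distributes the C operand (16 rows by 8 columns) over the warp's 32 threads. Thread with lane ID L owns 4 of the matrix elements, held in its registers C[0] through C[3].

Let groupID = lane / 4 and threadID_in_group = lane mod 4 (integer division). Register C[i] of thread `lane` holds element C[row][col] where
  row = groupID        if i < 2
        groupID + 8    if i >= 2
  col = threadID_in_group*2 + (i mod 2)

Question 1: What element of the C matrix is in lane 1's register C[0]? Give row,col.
1: g=0,t=1
[0] (0+0,1*2+0) = (0,2)

0,2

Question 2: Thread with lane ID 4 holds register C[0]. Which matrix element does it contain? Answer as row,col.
1,0

L=4->g=4>>2=1, t=4&3=0
[0]->row 1+0=1  col 0·2+0=0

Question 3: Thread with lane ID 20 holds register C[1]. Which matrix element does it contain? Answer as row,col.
5,1

L=20->gid=20>>2=5, tid=20&3=0
[1]->row 5+0=5  col 0·2+1=1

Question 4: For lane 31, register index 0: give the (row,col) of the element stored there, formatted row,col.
7,6

lane 31→31/4=7, 31 mod 4=3
i=0  r:7+0→7  c:2·3+0→6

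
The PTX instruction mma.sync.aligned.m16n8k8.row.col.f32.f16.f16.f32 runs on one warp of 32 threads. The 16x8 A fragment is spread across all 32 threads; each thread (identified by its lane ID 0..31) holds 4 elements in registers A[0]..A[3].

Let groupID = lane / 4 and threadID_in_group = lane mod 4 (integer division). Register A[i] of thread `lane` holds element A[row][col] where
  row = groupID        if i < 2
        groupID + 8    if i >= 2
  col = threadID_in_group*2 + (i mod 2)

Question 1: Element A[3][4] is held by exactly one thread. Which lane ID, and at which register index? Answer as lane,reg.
r=3→G=3,rhi=0  c=4→T=2,p=0
L=3*4+2=14  i=0*2+0=0

14,0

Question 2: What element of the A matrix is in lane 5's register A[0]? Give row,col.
5: G=1,T=1
[0] (1+0,1*2+0) = (1,2)

1,2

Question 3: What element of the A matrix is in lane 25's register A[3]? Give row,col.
14,3

lane 25→25/4=6, 25 mod 4=1
i=3  r:6+8→14  c:2·1+1→3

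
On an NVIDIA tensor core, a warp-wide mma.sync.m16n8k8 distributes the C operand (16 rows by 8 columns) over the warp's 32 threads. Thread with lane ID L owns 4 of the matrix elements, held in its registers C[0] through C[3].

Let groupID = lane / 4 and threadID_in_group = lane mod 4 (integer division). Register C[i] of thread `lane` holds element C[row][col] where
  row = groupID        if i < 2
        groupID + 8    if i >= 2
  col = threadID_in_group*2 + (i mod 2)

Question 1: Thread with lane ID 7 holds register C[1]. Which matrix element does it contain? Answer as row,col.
1,7

lane 7→7/4=1, 7 mod 4=3
i=1  r:1+0→1  c:2·3+1→7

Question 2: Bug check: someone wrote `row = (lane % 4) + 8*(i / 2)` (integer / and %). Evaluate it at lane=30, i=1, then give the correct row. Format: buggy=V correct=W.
buggy=2 correct=7

`(lane % 4) + 8*(i / 2)`[30,1]→2
L=30→G=30>>2=7, T=30&3=2
[1]→row 7+0=7  col 2·2+1=5
row: 2 vs 7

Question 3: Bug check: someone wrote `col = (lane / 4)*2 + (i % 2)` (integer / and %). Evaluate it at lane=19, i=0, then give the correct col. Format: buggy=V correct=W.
buggy=8 correct=6

`(lane / 4)*2 + (i % 2)`[19,0]->8
lane 19->19/4=4, 19 mod 4=3
i=0  r:4+0->4  c:2·3+0->6
col: 8 vs 6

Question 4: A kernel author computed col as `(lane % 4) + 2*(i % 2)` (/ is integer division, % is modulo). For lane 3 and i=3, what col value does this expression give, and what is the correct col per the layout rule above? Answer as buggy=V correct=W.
buggy=5 correct=7

`(lane % 4) + 2*(i % 2)`[3,3]->5
lane 3: g=0 (3/4), t=3 (3%4)
i=3: r=0+8=8, c=3*2+1=7
col: 5 vs 7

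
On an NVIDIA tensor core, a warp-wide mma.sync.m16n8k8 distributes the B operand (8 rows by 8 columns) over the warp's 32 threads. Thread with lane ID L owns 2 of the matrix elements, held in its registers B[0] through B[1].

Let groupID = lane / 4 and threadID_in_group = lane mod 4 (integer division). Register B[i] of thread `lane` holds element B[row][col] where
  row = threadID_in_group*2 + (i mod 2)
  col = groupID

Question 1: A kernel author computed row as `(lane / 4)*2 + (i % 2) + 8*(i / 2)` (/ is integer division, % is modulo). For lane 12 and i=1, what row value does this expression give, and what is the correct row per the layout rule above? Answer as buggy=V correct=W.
`(lane / 4)*2 + (i % 2) + 8*(i / 2)`[12,1]=>7
12: grp=3,tig=0
[1] (0*2+1,3) = (1,3)
row: 7 vs 1

buggy=7 correct=1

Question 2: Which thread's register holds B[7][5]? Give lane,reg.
c=5->g=5  r=7->t=3,b0=1
L=5*4+3=23  i=1=1

23,1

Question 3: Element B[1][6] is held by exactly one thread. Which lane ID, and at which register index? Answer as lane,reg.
24,1

c:6=>grp=6  r:1=>tig=0,lo=1
L=6*4+0=24  i=1=1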